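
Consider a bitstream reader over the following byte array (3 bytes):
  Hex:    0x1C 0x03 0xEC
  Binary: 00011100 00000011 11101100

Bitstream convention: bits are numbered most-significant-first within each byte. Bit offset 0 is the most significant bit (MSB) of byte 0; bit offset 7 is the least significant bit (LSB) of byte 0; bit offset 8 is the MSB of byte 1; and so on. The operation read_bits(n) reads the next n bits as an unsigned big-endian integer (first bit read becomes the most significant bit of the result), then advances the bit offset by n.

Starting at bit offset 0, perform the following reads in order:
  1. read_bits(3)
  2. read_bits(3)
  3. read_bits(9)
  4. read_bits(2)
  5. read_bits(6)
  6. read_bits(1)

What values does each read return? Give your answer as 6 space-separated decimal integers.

Read 1: bits[0:3] width=3 -> value=0 (bin 000); offset now 3 = byte 0 bit 3; 21 bits remain
Read 2: bits[3:6] width=3 -> value=7 (bin 111); offset now 6 = byte 0 bit 6; 18 bits remain
Read 3: bits[6:15] width=9 -> value=1 (bin 000000001); offset now 15 = byte 1 bit 7; 9 bits remain
Read 4: bits[15:17] width=2 -> value=3 (bin 11); offset now 17 = byte 2 bit 1; 7 bits remain
Read 5: bits[17:23] width=6 -> value=54 (bin 110110); offset now 23 = byte 2 bit 7; 1 bits remain
Read 6: bits[23:24] width=1 -> value=0 (bin 0); offset now 24 = byte 3 bit 0; 0 bits remain

Answer: 0 7 1 3 54 0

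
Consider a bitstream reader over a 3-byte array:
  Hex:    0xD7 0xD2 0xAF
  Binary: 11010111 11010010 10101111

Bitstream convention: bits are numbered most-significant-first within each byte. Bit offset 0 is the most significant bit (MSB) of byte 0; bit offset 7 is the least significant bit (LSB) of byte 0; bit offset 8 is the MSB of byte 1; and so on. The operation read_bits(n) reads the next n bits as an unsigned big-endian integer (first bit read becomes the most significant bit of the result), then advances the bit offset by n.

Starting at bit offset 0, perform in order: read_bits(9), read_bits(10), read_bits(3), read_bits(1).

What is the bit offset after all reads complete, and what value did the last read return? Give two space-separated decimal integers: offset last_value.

Answer: 23 1

Derivation:
Read 1: bits[0:9] width=9 -> value=431 (bin 110101111); offset now 9 = byte 1 bit 1; 15 bits remain
Read 2: bits[9:19] width=10 -> value=661 (bin 1010010101); offset now 19 = byte 2 bit 3; 5 bits remain
Read 3: bits[19:22] width=3 -> value=3 (bin 011); offset now 22 = byte 2 bit 6; 2 bits remain
Read 4: bits[22:23] width=1 -> value=1 (bin 1); offset now 23 = byte 2 bit 7; 1 bits remain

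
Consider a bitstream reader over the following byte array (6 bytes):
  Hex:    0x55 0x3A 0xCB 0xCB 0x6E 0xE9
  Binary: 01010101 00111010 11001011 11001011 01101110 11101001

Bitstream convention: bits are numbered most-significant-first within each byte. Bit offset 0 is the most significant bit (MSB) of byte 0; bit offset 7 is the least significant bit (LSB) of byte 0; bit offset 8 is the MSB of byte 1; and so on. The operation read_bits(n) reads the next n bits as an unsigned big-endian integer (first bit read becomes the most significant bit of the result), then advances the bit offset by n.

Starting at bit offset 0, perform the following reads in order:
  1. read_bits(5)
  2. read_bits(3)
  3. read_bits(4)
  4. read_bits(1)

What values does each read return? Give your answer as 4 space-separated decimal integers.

Read 1: bits[0:5] width=5 -> value=10 (bin 01010); offset now 5 = byte 0 bit 5; 43 bits remain
Read 2: bits[5:8] width=3 -> value=5 (bin 101); offset now 8 = byte 1 bit 0; 40 bits remain
Read 3: bits[8:12] width=4 -> value=3 (bin 0011); offset now 12 = byte 1 bit 4; 36 bits remain
Read 4: bits[12:13] width=1 -> value=1 (bin 1); offset now 13 = byte 1 bit 5; 35 bits remain

Answer: 10 5 3 1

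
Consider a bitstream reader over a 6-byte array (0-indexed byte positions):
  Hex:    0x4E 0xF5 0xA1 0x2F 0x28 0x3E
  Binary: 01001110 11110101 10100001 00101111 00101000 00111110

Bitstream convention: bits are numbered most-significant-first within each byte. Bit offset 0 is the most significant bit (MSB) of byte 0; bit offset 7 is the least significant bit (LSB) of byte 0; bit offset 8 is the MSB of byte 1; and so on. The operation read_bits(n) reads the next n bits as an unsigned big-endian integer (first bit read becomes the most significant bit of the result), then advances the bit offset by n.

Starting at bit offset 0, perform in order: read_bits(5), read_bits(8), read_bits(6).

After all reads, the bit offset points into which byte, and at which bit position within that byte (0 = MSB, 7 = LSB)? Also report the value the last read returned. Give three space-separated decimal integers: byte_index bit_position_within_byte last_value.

Answer: 2 3 45

Derivation:
Read 1: bits[0:5] width=5 -> value=9 (bin 01001); offset now 5 = byte 0 bit 5; 43 bits remain
Read 2: bits[5:13] width=8 -> value=222 (bin 11011110); offset now 13 = byte 1 bit 5; 35 bits remain
Read 3: bits[13:19] width=6 -> value=45 (bin 101101); offset now 19 = byte 2 bit 3; 29 bits remain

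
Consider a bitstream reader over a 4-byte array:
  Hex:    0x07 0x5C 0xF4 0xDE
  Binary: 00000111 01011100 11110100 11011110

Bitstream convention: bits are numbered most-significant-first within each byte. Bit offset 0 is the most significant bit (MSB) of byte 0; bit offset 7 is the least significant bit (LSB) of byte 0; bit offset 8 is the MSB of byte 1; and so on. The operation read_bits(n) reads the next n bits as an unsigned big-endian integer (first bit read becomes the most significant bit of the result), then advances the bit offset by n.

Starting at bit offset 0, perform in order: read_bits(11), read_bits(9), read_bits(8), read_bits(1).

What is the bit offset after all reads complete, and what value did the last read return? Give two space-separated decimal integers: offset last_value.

Read 1: bits[0:11] width=11 -> value=58 (bin 00000111010); offset now 11 = byte 1 bit 3; 21 bits remain
Read 2: bits[11:20] width=9 -> value=463 (bin 111001111); offset now 20 = byte 2 bit 4; 12 bits remain
Read 3: bits[20:28] width=8 -> value=77 (bin 01001101); offset now 28 = byte 3 bit 4; 4 bits remain
Read 4: bits[28:29] width=1 -> value=1 (bin 1); offset now 29 = byte 3 bit 5; 3 bits remain

Answer: 29 1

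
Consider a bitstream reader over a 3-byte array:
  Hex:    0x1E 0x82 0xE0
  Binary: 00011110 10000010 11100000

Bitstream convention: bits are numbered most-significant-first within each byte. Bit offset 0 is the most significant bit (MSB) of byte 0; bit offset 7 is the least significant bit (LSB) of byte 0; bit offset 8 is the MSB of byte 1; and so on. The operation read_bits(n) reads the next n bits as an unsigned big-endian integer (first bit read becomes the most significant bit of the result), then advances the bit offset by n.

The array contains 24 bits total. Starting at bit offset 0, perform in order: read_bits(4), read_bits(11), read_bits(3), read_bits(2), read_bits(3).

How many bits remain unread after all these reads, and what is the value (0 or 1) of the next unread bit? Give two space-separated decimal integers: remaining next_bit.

Read 1: bits[0:4] width=4 -> value=1 (bin 0001); offset now 4 = byte 0 bit 4; 20 bits remain
Read 2: bits[4:15] width=11 -> value=1857 (bin 11101000001); offset now 15 = byte 1 bit 7; 9 bits remain
Read 3: bits[15:18] width=3 -> value=3 (bin 011); offset now 18 = byte 2 bit 2; 6 bits remain
Read 4: bits[18:20] width=2 -> value=2 (bin 10); offset now 20 = byte 2 bit 4; 4 bits remain
Read 5: bits[20:23] width=3 -> value=0 (bin 000); offset now 23 = byte 2 bit 7; 1 bits remain

Answer: 1 0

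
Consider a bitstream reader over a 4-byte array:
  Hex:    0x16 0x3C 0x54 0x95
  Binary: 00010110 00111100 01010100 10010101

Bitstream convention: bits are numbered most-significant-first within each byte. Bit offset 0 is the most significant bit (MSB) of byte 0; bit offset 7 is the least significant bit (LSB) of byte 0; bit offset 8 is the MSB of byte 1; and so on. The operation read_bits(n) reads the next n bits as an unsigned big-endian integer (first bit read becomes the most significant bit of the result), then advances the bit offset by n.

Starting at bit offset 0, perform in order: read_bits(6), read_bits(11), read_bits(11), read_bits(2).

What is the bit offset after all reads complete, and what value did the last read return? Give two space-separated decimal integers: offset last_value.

Read 1: bits[0:6] width=6 -> value=5 (bin 000101); offset now 6 = byte 0 bit 6; 26 bits remain
Read 2: bits[6:17] width=11 -> value=1144 (bin 10001111000); offset now 17 = byte 2 bit 1; 15 bits remain
Read 3: bits[17:28] width=11 -> value=1353 (bin 10101001001); offset now 28 = byte 3 bit 4; 4 bits remain
Read 4: bits[28:30] width=2 -> value=1 (bin 01); offset now 30 = byte 3 bit 6; 2 bits remain

Answer: 30 1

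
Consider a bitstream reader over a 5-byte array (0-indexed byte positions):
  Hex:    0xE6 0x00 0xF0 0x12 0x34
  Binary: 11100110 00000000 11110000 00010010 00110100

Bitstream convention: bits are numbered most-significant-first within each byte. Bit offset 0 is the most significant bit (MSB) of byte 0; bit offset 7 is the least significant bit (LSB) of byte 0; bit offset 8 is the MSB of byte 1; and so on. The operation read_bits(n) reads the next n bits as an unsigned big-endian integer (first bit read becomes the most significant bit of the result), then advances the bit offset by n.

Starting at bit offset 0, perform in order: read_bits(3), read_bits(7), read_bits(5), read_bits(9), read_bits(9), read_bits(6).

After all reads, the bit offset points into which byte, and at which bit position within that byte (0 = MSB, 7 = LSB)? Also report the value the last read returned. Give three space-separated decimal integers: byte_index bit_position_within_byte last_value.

Answer: 4 7 26

Derivation:
Read 1: bits[0:3] width=3 -> value=7 (bin 111); offset now 3 = byte 0 bit 3; 37 bits remain
Read 2: bits[3:10] width=7 -> value=24 (bin 0011000); offset now 10 = byte 1 bit 2; 30 bits remain
Read 3: bits[10:15] width=5 -> value=0 (bin 00000); offset now 15 = byte 1 bit 7; 25 bits remain
Read 4: bits[15:24] width=9 -> value=240 (bin 011110000); offset now 24 = byte 3 bit 0; 16 bits remain
Read 5: bits[24:33] width=9 -> value=36 (bin 000100100); offset now 33 = byte 4 bit 1; 7 bits remain
Read 6: bits[33:39] width=6 -> value=26 (bin 011010); offset now 39 = byte 4 bit 7; 1 bits remain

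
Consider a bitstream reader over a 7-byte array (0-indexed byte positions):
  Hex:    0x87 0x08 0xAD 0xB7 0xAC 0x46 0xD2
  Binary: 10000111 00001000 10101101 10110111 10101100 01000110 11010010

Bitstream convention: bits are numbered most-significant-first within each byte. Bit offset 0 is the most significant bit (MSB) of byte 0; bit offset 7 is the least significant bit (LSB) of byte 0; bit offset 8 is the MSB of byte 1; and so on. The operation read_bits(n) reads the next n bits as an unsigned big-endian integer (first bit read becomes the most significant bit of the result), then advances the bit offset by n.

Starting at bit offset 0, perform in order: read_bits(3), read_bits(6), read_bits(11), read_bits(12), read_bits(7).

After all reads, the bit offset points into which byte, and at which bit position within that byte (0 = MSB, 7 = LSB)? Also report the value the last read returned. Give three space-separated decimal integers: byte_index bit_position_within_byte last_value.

Read 1: bits[0:3] width=3 -> value=4 (bin 100); offset now 3 = byte 0 bit 3; 53 bits remain
Read 2: bits[3:9] width=6 -> value=14 (bin 001110); offset now 9 = byte 1 bit 1; 47 bits remain
Read 3: bits[9:20] width=11 -> value=138 (bin 00010001010); offset now 20 = byte 2 bit 4; 36 bits remain
Read 4: bits[20:32] width=12 -> value=3511 (bin 110110110111); offset now 32 = byte 4 bit 0; 24 bits remain
Read 5: bits[32:39] width=7 -> value=86 (bin 1010110); offset now 39 = byte 4 bit 7; 17 bits remain

Answer: 4 7 86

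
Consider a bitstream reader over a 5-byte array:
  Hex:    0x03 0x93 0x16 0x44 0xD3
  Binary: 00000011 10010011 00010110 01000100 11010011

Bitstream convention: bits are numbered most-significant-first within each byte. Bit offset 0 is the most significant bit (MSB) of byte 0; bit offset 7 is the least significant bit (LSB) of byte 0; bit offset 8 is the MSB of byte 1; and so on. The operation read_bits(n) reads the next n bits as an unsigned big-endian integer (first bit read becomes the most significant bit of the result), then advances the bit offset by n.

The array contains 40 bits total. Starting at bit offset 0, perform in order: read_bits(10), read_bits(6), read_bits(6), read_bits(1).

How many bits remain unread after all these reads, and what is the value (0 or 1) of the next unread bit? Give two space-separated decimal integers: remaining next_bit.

Read 1: bits[0:10] width=10 -> value=14 (bin 0000001110); offset now 10 = byte 1 bit 2; 30 bits remain
Read 2: bits[10:16] width=6 -> value=19 (bin 010011); offset now 16 = byte 2 bit 0; 24 bits remain
Read 3: bits[16:22] width=6 -> value=5 (bin 000101); offset now 22 = byte 2 bit 6; 18 bits remain
Read 4: bits[22:23] width=1 -> value=1 (bin 1); offset now 23 = byte 2 bit 7; 17 bits remain

Answer: 17 0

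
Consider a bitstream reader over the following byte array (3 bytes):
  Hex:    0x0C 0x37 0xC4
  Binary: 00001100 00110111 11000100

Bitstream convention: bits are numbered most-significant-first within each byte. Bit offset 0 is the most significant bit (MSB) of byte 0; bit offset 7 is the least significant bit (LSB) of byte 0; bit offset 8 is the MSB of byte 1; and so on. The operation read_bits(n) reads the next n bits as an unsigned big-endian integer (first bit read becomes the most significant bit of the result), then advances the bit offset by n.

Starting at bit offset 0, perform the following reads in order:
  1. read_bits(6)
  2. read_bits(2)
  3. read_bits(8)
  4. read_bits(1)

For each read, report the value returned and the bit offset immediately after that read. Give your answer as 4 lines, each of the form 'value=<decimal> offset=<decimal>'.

Read 1: bits[0:6] width=6 -> value=3 (bin 000011); offset now 6 = byte 0 bit 6; 18 bits remain
Read 2: bits[6:8] width=2 -> value=0 (bin 00); offset now 8 = byte 1 bit 0; 16 bits remain
Read 3: bits[8:16] width=8 -> value=55 (bin 00110111); offset now 16 = byte 2 bit 0; 8 bits remain
Read 4: bits[16:17] width=1 -> value=1 (bin 1); offset now 17 = byte 2 bit 1; 7 bits remain

Answer: value=3 offset=6
value=0 offset=8
value=55 offset=16
value=1 offset=17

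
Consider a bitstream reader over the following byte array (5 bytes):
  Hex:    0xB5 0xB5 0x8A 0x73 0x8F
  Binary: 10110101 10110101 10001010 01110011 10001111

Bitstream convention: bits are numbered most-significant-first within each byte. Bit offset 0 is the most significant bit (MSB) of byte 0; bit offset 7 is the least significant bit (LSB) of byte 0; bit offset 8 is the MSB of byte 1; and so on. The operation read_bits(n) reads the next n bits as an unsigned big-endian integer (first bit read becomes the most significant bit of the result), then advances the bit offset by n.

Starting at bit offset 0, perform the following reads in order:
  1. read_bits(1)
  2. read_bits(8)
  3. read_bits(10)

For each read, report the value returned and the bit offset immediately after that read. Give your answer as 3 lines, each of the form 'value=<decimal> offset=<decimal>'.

Read 1: bits[0:1] width=1 -> value=1 (bin 1); offset now 1 = byte 0 bit 1; 39 bits remain
Read 2: bits[1:9] width=8 -> value=107 (bin 01101011); offset now 9 = byte 1 bit 1; 31 bits remain
Read 3: bits[9:19] width=10 -> value=428 (bin 0110101100); offset now 19 = byte 2 bit 3; 21 bits remain

Answer: value=1 offset=1
value=107 offset=9
value=428 offset=19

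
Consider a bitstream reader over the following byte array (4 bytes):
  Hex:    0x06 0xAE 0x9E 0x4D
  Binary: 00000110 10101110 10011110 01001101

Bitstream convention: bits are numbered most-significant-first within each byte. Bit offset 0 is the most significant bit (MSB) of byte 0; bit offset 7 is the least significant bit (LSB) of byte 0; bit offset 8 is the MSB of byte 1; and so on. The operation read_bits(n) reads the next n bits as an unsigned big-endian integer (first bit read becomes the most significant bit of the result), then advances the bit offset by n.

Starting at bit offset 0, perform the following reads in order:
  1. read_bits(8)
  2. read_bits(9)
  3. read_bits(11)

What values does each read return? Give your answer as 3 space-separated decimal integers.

Answer: 6 349 484

Derivation:
Read 1: bits[0:8] width=8 -> value=6 (bin 00000110); offset now 8 = byte 1 bit 0; 24 bits remain
Read 2: bits[8:17] width=9 -> value=349 (bin 101011101); offset now 17 = byte 2 bit 1; 15 bits remain
Read 3: bits[17:28] width=11 -> value=484 (bin 00111100100); offset now 28 = byte 3 bit 4; 4 bits remain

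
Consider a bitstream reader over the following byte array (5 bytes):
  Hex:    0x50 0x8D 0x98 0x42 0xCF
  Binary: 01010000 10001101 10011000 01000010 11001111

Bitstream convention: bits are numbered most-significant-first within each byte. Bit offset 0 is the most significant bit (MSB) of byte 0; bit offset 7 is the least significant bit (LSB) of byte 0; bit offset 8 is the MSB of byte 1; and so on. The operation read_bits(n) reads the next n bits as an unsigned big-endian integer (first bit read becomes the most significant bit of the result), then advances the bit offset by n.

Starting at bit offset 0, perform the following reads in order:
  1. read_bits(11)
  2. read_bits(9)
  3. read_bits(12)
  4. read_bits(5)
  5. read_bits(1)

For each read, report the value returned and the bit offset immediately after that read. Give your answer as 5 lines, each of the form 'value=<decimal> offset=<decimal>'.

Answer: value=644 offset=11
value=217 offset=20
value=2114 offset=32
value=25 offset=37
value=1 offset=38

Derivation:
Read 1: bits[0:11] width=11 -> value=644 (bin 01010000100); offset now 11 = byte 1 bit 3; 29 bits remain
Read 2: bits[11:20] width=9 -> value=217 (bin 011011001); offset now 20 = byte 2 bit 4; 20 bits remain
Read 3: bits[20:32] width=12 -> value=2114 (bin 100001000010); offset now 32 = byte 4 bit 0; 8 bits remain
Read 4: bits[32:37] width=5 -> value=25 (bin 11001); offset now 37 = byte 4 bit 5; 3 bits remain
Read 5: bits[37:38] width=1 -> value=1 (bin 1); offset now 38 = byte 4 bit 6; 2 bits remain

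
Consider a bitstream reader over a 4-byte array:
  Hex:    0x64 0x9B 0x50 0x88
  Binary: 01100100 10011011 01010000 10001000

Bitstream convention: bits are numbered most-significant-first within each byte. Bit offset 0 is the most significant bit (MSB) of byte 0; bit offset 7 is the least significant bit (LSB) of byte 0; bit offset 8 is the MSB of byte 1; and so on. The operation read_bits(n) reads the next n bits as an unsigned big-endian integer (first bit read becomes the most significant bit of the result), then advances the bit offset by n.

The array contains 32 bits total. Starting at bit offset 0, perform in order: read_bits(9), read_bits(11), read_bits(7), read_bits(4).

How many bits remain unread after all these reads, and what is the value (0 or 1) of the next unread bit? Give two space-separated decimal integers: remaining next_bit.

Answer: 1 0

Derivation:
Read 1: bits[0:9] width=9 -> value=201 (bin 011001001); offset now 9 = byte 1 bit 1; 23 bits remain
Read 2: bits[9:20] width=11 -> value=437 (bin 00110110101); offset now 20 = byte 2 bit 4; 12 bits remain
Read 3: bits[20:27] width=7 -> value=4 (bin 0000100); offset now 27 = byte 3 bit 3; 5 bits remain
Read 4: bits[27:31] width=4 -> value=4 (bin 0100); offset now 31 = byte 3 bit 7; 1 bits remain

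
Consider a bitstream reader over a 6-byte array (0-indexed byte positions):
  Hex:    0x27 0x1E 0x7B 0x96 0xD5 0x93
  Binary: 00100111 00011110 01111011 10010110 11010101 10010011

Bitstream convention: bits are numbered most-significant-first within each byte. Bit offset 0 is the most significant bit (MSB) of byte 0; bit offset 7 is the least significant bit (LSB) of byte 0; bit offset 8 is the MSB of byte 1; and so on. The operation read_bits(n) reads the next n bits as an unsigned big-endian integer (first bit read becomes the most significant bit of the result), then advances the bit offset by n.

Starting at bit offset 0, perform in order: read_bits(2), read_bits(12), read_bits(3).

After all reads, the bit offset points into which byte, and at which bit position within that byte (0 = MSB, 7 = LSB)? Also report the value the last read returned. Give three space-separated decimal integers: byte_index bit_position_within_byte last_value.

Answer: 2 1 4

Derivation:
Read 1: bits[0:2] width=2 -> value=0 (bin 00); offset now 2 = byte 0 bit 2; 46 bits remain
Read 2: bits[2:14] width=12 -> value=2503 (bin 100111000111); offset now 14 = byte 1 bit 6; 34 bits remain
Read 3: bits[14:17] width=3 -> value=4 (bin 100); offset now 17 = byte 2 bit 1; 31 bits remain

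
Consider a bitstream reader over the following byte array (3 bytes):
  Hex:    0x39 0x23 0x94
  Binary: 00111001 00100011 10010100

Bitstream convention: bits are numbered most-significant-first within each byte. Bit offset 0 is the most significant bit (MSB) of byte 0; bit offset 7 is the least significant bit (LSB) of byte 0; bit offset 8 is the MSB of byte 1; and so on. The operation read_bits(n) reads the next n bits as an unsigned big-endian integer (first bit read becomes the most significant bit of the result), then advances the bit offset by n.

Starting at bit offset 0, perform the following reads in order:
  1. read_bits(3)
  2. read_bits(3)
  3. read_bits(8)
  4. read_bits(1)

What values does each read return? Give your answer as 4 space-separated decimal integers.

Read 1: bits[0:3] width=3 -> value=1 (bin 001); offset now 3 = byte 0 bit 3; 21 bits remain
Read 2: bits[3:6] width=3 -> value=6 (bin 110); offset now 6 = byte 0 bit 6; 18 bits remain
Read 3: bits[6:14] width=8 -> value=72 (bin 01001000); offset now 14 = byte 1 bit 6; 10 bits remain
Read 4: bits[14:15] width=1 -> value=1 (bin 1); offset now 15 = byte 1 bit 7; 9 bits remain

Answer: 1 6 72 1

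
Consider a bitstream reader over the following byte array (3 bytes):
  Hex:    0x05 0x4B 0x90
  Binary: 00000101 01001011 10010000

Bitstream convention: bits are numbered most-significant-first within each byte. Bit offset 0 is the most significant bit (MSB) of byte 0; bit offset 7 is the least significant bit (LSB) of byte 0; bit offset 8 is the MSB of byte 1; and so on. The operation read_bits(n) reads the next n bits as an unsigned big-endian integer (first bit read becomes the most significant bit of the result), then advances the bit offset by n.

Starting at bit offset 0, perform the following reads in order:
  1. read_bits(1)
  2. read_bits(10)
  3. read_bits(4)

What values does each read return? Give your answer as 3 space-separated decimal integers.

Answer: 0 42 5

Derivation:
Read 1: bits[0:1] width=1 -> value=0 (bin 0); offset now 1 = byte 0 bit 1; 23 bits remain
Read 2: bits[1:11] width=10 -> value=42 (bin 0000101010); offset now 11 = byte 1 bit 3; 13 bits remain
Read 3: bits[11:15] width=4 -> value=5 (bin 0101); offset now 15 = byte 1 bit 7; 9 bits remain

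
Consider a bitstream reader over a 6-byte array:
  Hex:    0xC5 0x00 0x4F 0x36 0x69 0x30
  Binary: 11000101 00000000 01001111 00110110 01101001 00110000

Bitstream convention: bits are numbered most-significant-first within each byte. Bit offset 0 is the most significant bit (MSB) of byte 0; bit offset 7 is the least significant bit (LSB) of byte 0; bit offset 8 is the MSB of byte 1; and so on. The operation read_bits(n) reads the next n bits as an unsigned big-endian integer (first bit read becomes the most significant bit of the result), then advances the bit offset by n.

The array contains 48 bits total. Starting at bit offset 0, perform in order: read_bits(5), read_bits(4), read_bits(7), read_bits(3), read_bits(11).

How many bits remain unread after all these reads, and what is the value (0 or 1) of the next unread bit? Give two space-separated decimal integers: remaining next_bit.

Answer: 18 1

Derivation:
Read 1: bits[0:5] width=5 -> value=24 (bin 11000); offset now 5 = byte 0 bit 5; 43 bits remain
Read 2: bits[5:9] width=4 -> value=10 (bin 1010); offset now 9 = byte 1 bit 1; 39 bits remain
Read 3: bits[9:16] width=7 -> value=0 (bin 0000000); offset now 16 = byte 2 bit 0; 32 bits remain
Read 4: bits[16:19] width=3 -> value=2 (bin 010); offset now 19 = byte 2 bit 3; 29 bits remain
Read 5: bits[19:30] width=11 -> value=973 (bin 01111001101); offset now 30 = byte 3 bit 6; 18 bits remain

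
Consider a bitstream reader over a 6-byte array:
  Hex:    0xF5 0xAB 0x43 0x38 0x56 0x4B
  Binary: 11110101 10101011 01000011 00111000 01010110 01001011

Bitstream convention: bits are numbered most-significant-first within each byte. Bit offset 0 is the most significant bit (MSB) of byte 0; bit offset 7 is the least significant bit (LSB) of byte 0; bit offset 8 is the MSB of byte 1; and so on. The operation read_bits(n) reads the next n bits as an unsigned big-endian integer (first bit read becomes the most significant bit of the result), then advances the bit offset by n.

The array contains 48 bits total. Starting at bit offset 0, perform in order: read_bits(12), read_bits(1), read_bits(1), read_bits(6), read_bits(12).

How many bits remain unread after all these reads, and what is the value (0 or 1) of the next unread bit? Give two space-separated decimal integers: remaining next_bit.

Read 1: bits[0:12] width=12 -> value=3930 (bin 111101011010); offset now 12 = byte 1 bit 4; 36 bits remain
Read 2: bits[12:13] width=1 -> value=1 (bin 1); offset now 13 = byte 1 bit 5; 35 bits remain
Read 3: bits[13:14] width=1 -> value=0 (bin 0); offset now 14 = byte 1 bit 6; 34 bits remain
Read 4: bits[14:20] width=6 -> value=52 (bin 110100); offset now 20 = byte 2 bit 4; 28 bits remain
Read 5: bits[20:32] width=12 -> value=824 (bin 001100111000); offset now 32 = byte 4 bit 0; 16 bits remain

Answer: 16 0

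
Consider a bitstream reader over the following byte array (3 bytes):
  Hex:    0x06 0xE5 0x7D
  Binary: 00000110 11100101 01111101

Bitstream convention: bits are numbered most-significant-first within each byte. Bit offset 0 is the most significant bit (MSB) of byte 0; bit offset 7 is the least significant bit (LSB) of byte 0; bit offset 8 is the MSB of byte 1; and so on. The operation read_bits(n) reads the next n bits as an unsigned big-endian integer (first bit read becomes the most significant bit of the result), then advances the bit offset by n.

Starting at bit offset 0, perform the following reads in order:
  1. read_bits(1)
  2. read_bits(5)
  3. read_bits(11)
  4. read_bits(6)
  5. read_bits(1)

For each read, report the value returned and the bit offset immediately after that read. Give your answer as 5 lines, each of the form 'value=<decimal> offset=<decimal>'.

Read 1: bits[0:1] width=1 -> value=0 (bin 0); offset now 1 = byte 0 bit 1; 23 bits remain
Read 2: bits[1:6] width=5 -> value=1 (bin 00001); offset now 6 = byte 0 bit 6; 18 bits remain
Read 3: bits[6:17] width=11 -> value=1482 (bin 10111001010); offset now 17 = byte 2 bit 1; 7 bits remain
Read 4: bits[17:23] width=6 -> value=62 (bin 111110); offset now 23 = byte 2 bit 7; 1 bits remain
Read 5: bits[23:24] width=1 -> value=1 (bin 1); offset now 24 = byte 3 bit 0; 0 bits remain

Answer: value=0 offset=1
value=1 offset=6
value=1482 offset=17
value=62 offset=23
value=1 offset=24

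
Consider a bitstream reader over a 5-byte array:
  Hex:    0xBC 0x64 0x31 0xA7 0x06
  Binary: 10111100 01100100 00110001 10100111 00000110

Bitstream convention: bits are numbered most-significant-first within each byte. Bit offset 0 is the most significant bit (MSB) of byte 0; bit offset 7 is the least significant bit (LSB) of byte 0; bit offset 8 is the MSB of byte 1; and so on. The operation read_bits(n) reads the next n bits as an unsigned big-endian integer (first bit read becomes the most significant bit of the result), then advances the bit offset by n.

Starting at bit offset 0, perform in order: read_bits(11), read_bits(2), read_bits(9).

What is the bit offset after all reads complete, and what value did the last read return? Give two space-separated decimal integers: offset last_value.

Read 1: bits[0:11] width=11 -> value=1507 (bin 10111100011); offset now 11 = byte 1 bit 3; 29 bits remain
Read 2: bits[11:13] width=2 -> value=0 (bin 00); offset now 13 = byte 1 bit 5; 27 bits remain
Read 3: bits[13:22] width=9 -> value=268 (bin 100001100); offset now 22 = byte 2 bit 6; 18 bits remain

Answer: 22 268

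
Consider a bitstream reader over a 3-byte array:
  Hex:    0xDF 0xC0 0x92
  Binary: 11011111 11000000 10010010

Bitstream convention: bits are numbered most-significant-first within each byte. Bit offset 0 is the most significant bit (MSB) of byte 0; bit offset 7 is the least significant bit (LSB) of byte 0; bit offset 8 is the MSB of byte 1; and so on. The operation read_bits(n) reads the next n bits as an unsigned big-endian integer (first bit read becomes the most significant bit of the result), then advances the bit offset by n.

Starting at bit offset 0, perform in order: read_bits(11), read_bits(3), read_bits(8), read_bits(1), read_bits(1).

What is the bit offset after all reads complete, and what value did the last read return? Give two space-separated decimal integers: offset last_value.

Answer: 24 0

Derivation:
Read 1: bits[0:11] width=11 -> value=1790 (bin 11011111110); offset now 11 = byte 1 bit 3; 13 bits remain
Read 2: bits[11:14] width=3 -> value=0 (bin 000); offset now 14 = byte 1 bit 6; 10 bits remain
Read 3: bits[14:22] width=8 -> value=36 (bin 00100100); offset now 22 = byte 2 bit 6; 2 bits remain
Read 4: bits[22:23] width=1 -> value=1 (bin 1); offset now 23 = byte 2 bit 7; 1 bits remain
Read 5: bits[23:24] width=1 -> value=0 (bin 0); offset now 24 = byte 3 bit 0; 0 bits remain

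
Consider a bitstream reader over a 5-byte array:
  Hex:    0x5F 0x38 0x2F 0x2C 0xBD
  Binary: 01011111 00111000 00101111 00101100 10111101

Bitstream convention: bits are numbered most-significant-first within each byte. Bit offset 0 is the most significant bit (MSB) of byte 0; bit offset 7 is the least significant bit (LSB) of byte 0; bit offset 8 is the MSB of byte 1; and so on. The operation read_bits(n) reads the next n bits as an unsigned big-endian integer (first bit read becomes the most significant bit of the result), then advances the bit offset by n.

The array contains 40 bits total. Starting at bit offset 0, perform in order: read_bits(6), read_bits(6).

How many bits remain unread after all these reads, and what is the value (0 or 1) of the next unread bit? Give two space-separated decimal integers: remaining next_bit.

Read 1: bits[0:6] width=6 -> value=23 (bin 010111); offset now 6 = byte 0 bit 6; 34 bits remain
Read 2: bits[6:12] width=6 -> value=51 (bin 110011); offset now 12 = byte 1 bit 4; 28 bits remain

Answer: 28 1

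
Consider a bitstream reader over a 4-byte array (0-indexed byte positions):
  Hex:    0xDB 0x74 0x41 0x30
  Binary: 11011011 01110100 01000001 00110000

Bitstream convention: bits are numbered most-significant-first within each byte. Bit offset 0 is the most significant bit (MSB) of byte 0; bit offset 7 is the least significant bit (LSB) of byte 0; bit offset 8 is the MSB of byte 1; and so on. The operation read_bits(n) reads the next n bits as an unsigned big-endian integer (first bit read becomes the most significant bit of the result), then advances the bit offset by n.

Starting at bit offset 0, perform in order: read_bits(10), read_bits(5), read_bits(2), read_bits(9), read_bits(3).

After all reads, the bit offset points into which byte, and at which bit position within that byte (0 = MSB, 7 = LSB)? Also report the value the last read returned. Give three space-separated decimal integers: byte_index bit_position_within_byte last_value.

Answer: 3 5 6

Derivation:
Read 1: bits[0:10] width=10 -> value=877 (bin 1101101101); offset now 10 = byte 1 bit 2; 22 bits remain
Read 2: bits[10:15] width=5 -> value=26 (bin 11010); offset now 15 = byte 1 bit 7; 17 bits remain
Read 3: bits[15:17] width=2 -> value=0 (bin 00); offset now 17 = byte 2 bit 1; 15 bits remain
Read 4: bits[17:26] width=9 -> value=260 (bin 100000100); offset now 26 = byte 3 bit 2; 6 bits remain
Read 5: bits[26:29] width=3 -> value=6 (bin 110); offset now 29 = byte 3 bit 5; 3 bits remain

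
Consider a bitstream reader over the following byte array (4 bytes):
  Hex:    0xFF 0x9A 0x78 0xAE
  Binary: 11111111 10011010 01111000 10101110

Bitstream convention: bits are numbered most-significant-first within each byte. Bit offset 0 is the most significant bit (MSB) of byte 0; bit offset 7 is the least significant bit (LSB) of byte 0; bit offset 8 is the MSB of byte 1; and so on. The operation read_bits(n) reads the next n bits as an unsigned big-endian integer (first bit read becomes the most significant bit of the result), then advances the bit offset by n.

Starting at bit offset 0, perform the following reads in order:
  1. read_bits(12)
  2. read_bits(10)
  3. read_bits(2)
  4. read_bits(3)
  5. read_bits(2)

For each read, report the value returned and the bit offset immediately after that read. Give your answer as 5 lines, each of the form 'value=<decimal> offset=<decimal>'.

Answer: value=4089 offset=12
value=670 offset=22
value=0 offset=24
value=5 offset=27
value=1 offset=29

Derivation:
Read 1: bits[0:12] width=12 -> value=4089 (bin 111111111001); offset now 12 = byte 1 bit 4; 20 bits remain
Read 2: bits[12:22] width=10 -> value=670 (bin 1010011110); offset now 22 = byte 2 bit 6; 10 bits remain
Read 3: bits[22:24] width=2 -> value=0 (bin 00); offset now 24 = byte 3 bit 0; 8 bits remain
Read 4: bits[24:27] width=3 -> value=5 (bin 101); offset now 27 = byte 3 bit 3; 5 bits remain
Read 5: bits[27:29] width=2 -> value=1 (bin 01); offset now 29 = byte 3 bit 5; 3 bits remain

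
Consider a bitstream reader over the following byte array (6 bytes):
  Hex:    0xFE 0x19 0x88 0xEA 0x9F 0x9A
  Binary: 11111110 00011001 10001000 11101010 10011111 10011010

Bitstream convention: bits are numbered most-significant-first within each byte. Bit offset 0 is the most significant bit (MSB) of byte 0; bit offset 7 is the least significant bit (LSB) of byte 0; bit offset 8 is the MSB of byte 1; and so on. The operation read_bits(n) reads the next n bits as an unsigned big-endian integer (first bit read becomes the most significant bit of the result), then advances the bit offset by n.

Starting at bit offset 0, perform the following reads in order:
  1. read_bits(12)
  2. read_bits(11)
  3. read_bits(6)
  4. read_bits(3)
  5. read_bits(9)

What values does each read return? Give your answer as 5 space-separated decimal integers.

Answer: 4065 1220 29 2 319

Derivation:
Read 1: bits[0:12] width=12 -> value=4065 (bin 111111100001); offset now 12 = byte 1 bit 4; 36 bits remain
Read 2: bits[12:23] width=11 -> value=1220 (bin 10011000100); offset now 23 = byte 2 bit 7; 25 bits remain
Read 3: bits[23:29] width=6 -> value=29 (bin 011101); offset now 29 = byte 3 bit 5; 19 bits remain
Read 4: bits[29:32] width=3 -> value=2 (bin 010); offset now 32 = byte 4 bit 0; 16 bits remain
Read 5: bits[32:41] width=9 -> value=319 (bin 100111111); offset now 41 = byte 5 bit 1; 7 bits remain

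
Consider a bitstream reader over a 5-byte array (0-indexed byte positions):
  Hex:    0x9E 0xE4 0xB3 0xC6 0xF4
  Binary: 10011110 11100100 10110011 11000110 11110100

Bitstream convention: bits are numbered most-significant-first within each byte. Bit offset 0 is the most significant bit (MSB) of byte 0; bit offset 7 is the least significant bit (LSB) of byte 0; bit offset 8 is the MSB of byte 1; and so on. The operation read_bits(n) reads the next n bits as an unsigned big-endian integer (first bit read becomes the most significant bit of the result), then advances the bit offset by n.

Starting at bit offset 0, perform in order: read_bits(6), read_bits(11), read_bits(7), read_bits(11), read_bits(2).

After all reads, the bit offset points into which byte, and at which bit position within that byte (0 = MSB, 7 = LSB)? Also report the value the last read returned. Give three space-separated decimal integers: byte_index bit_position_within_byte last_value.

Answer: 4 5 2

Derivation:
Read 1: bits[0:6] width=6 -> value=39 (bin 100111); offset now 6 = byte 0 bit 6; 34 bits remain
Read 2: bits[6:17] width=11 -> value=1481 (bin 10111001001); offset now 17 = byte 2 bit 1; 23 bits remain
Read 3: bits[17:24] width=7 -> value=51 (bin 0110011); offset now 24 = byte 3 bit 0; 16 bits remain
Read 4: bits[24:35] width=11 -> value=1591 (bin 11000110111); offset now 35 = byte 4 bit 3; 5 bits remain
Read 5: bits[35:37] width=2 -> value=2 (bin 10); offset now 37 = byte 4 bit 5; 3 bits remain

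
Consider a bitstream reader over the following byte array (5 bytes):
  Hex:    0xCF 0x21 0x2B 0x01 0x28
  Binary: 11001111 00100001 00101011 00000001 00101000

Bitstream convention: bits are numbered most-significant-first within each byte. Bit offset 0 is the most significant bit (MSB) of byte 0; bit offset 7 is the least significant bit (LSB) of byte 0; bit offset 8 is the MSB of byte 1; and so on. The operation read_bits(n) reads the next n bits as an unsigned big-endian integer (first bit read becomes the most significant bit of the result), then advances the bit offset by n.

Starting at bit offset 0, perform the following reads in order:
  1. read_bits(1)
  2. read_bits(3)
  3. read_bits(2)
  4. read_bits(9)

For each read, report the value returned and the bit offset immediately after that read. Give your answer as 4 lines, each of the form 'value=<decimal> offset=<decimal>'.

Answer: value=1 offset=1
value=4 offset=4
value=3 offset=6
value=400 offset=15

Derivation:
Read 1: bits[0:1] width=1 -> value=1 (bin 1); offset now 1 = byte 0 bit 1; 39 bits remain
Read 2: bits[1:4] width=3 -> value=4 (bin 100); offset now 4 = byte 0 bit 4; 36 bits remain
Read 3: bits[4:6] width=2 -> value=3 (bin 11); offset now 6 = byte 0 bit 6; 34 bits remain
Read 4: bits[6:15] width=9 -> value=400 (bin 110010000); offset now 15 = byte 1 bit 7; 25 bits remain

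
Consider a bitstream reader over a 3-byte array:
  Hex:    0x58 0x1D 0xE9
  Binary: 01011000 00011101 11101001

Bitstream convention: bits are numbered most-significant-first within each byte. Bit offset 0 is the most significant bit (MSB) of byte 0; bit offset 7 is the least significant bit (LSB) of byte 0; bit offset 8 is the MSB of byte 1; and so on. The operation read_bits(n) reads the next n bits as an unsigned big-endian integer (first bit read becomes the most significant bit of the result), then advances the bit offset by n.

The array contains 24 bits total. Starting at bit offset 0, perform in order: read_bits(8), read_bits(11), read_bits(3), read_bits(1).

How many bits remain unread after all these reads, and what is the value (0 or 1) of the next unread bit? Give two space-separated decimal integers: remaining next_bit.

Answer: 1 1

Derivation:
Read 1: bits[0:8] width=8 -> value=88 (bin 01011000); offset now 8 = byte 1 bit 0; 16 bits remain
Read 2: bits[8:19] width=11 -> value=239 (bin 00011101111); offset now 19 = byte 2 bit 3; 5 bits remain
Read 3: bits[19:22] width=3 -> value=2 (bin 010); offset now 22 = byte 2 bit 6; 2 bits remain
Read 4: bits[22:23] width=1 -> value=0 (bin 0); offset now 23 = byte 2 bit 7; 1 bits remain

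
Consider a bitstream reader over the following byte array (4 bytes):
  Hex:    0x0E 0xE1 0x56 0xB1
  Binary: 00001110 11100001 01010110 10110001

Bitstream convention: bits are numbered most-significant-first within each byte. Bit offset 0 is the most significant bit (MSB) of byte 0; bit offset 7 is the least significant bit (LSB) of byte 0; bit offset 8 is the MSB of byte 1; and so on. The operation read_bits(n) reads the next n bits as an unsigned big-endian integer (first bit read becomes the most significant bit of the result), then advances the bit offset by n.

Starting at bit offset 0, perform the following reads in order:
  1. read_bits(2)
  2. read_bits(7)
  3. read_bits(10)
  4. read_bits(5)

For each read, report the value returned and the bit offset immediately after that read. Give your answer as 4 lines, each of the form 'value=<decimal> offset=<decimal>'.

Answer: value=0 offset=2
value=29 offset=9
value=778 offset=19
value=22 offset=24

Derivation:
Read 1: bits[0:2] width=2 -> value=0 (bin 00); offset now 2 = byte 0 bit 2; 30 bits remain
Read 2: bits[2:9] width=7 -> value=29 (bin 0011101); offset now 9 = byte 1 bit 1; 23 bits remain
Read 3: bits[9:19] width=10 -> value=778 (bin 1100001010); offset now 19 = byte 2 bit 3; 13 bits remain
Read 4: bits[19:24] width=5 -> value=22 (bin 10110); offset now 24 = byte 3 bit 0; 8 bits remain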